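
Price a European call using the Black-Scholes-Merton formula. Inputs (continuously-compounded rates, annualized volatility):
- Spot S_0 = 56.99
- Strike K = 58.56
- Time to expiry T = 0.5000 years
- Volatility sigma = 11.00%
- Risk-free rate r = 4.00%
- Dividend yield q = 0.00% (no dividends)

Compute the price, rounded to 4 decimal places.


d1 = (ln(S/K) + (r - q + 0.5*sigma^2) * T) / (sigma * sqrt(T)) = -0.05336799
d2 = d1 - sigma * sqrt(T) = -0.13114974
exp(-rT) = 0.98019867; exp(-qT) = 1.00000000
C = S_0 * exp(-qT) * N(d1) - K * exp(-rT) * N(d2)
N(d1) = 0.47871935; N(d2) = 0.44782843
C = 56.9900 * 1.00000000 * 0.47871935 - 58.5600 * 0.98019867 * 0.44782843 = 1.5767

Answer: Price = 1.5767


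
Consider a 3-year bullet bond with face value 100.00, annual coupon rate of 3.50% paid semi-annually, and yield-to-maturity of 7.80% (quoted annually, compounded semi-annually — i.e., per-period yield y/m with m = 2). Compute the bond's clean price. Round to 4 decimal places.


Coupon per period c = face * coupon_rate / m = 1.750000
Periods per year m = 2; per-period yield y/m = 0.039000
Number of cashflows N = 6
Cashflows (t years, CF_t, discount factor 1/(1+y/m)^(m*t), PV):
  t = 0.5000: CF_t = 1.750000, DF = 0.962464, PV = 1.684312
  t = 1.0000: CF_t = 1.750000, DF = 0.926337, PV = 1.621089
  t = 1.5000: CF_t = 1.750000, DF = 0.891566, PV = 1.560240
  t = 2.0000: CF_t = 1.750000, DF = 0.858100, PV = 1.501675
  t = 2.5000: CF_t = 1.750000, DF = 0.825890, PV = 1.445308
  t = 3.0000: CF_t = 101.750000, DF = 0.794889, PV = 80.879998
Price P = sum_t PV_t = 88.692622

Answer: Price = 88.6926


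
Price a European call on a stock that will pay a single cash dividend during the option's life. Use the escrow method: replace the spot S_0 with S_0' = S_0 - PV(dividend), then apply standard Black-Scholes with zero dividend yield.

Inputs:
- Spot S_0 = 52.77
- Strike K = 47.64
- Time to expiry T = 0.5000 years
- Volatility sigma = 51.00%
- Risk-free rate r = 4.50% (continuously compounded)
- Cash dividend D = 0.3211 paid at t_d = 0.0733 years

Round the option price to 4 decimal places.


Answer: Price = 10.3958

Derivation:
PV(D) = D * exp(-r * t_d) = 0.3211 * 0.99670693 = 0.32004260
S_0' = S_0 - PV(D) = 52.7700 - 0.32004260 = 52.44995740
d1 = (ln(S_0'/K) + (r + sigma^2/2)*T) / (sigma*sqrt(T)) = 0.50942684
d2 = d1 - sigma*sqrt(T) = 0.14880238
exp(-rT) = 0.97775124
N(d1) = 0.69477347; N(d2) = 0.55914521
C = S_0' * N(d1) - K * exp(-rT) * N(d2) = 52.44995740 * 0.69477347 - 47.6400 * 0.97775124 * 0.55914521 = 10.3958


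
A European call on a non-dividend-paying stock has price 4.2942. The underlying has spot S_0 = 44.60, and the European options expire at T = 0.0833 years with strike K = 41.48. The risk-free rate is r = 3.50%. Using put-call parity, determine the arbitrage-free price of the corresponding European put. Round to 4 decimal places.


Put-call parity: C - P = S_0 * exp(-qT) - K * exp(-rT).
S_0 * exp(-qT) = 44.6000 * 1.00000000 = 44.60000000
K * exp(-rT) = 41.4800 * 0.99708875 = 41.35924118
P = C - S*exp(-qT) + K*exp(-rT)
P = 4.2942 - 44.60000000 + 41.35924118 = 1.0534

Answer: Put price = 1.0534


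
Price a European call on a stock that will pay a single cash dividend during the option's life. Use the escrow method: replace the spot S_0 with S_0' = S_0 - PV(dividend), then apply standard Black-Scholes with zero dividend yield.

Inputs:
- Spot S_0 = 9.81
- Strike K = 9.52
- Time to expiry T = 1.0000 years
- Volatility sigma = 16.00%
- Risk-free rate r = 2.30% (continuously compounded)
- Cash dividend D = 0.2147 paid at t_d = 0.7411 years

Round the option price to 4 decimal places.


Answer: Price = 0.7618

Derivation:
PV(D) = D * exp(-r * t_d) = 0.2147 * 0.98309915 = 0.21107139
S_0' = S_0 - PV(D) = 9.8100 - 0.21107139 = 9.59892861
d1 = (ln(S_0'/K) + (r + sigma^2/2)*T) / (sigma*sqrt(T)) = 0.27535400
d2 = d1 - sigma*sqrt(T) = 0.11535400
exp(-rT) = 0.97726248
N(d1) = 0.60847786; N(d2) = 0.54591773
C = S_0' * N(d1) - K * exp(-rT) * N(d2) = 9.59892861 * 0.60847786 - 9.5200 * 0.97726248 * 0.54591773 = 0.7618


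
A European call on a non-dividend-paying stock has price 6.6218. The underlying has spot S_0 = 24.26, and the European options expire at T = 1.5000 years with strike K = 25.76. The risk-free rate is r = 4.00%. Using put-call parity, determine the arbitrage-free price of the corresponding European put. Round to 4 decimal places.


Put-call parity: C - P = S_0 * exp(-qT) - K * exp(-rT).
S_0 * exp(-qT) = 24.2600 * 1.00000000 = 24.26000000
K * exp(-rT) = 25.7600 * 0.94176453 = 24.25985439
P = C - S*exp(-qT) + K*exp(-rT)
P = 6.6218 - 24.26000000 + 24.25985439 = 6.6217

Answer: Put price = 6.6217


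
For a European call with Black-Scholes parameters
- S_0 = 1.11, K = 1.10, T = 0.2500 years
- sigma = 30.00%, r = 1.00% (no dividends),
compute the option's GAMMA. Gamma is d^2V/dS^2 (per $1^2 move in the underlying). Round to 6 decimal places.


Answer: Gamma = 2.368530

Derivation:
d1 = 0.1519989035; d2 = 0.0019989035
phi(d1) = 0.3943602819; exp(-qT) = 1.0000000000; exp(-rT) = 0.9975031224
Gamma = exp(-qT) * phi(d1) / (S * sigma * sqrt(T)) = 1.0000000000 * 0.3943602819 / (1.1100 * 0.3000 * 0.5000000000) = 2.368530


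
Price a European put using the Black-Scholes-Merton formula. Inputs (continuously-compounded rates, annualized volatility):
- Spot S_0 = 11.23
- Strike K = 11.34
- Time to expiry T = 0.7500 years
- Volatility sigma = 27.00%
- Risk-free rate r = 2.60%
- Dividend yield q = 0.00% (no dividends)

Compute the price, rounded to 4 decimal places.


Answer: Price = 0.9865

Derivation:
d1 = (ln(S/K) + (r - q + 0.5*sigma^2) * T) / (sigma * sqrt(T)) = 0.15862151
d2 = d1 - sigma * sqrt(T) = -0.07520534
exp(-rT) = 0.98068890; exp(-qT) = 1.00000000
P = K * exp(-rT) * N(-d2) - S_0 * exp(-qT) * N(-d1)
N(-d1) = 0.43698354; N(-d2) = 0.52997433
P = 11.3400 * 0.98068890 * 0.52997433 - 11.2300 * 1.00000000 * 0.43698354 = 0.9865


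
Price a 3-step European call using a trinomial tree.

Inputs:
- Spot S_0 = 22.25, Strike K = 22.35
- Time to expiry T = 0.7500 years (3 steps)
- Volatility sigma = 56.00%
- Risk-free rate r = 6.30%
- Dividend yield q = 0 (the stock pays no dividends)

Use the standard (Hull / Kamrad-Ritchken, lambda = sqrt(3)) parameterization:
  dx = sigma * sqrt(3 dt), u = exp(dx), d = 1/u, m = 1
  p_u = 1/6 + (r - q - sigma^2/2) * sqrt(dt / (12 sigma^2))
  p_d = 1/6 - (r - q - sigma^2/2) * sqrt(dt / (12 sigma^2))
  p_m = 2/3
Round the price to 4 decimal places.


dt = T/N = 0.250000; dx = sigma*sqrt(3*dt) = 0.484974
u = exp(dx) = 1.624133; d = 1/u = 0.615713
p_u = 0.142490, p_m = 0.666667, p_d = 0.190843
Discount per step: exp(-r*dt) = 0.984373
Stock lattice S(k, j) with j the centered position index:
  k=0: S(0,+0) = 22.2500
  k=1: S(1,-1) = 13.6996; S(1,+0) = 22.2500; S(1,+1) = 36.1370
  k=2: S(2,-2) = 8.4350; S(2,-1) = 13.6996; S(2,+0) = 22.2500; S(2,+1) = 36.1370; S(2,+2) = 58.6912
  k=3: S(3,-3) = 5.1936; S(3,-2) = 8.4350; S(3,-1) = 13.6996; S(3,+0) = 22.2500; S(3,+1) = 36.1370; S(3,+2) = 58.6912; S(3,+3) = 95.3224
Terminal payoffs V(N, j) = max(S_T - K, 0):
  V(3,-3) = 0.000000; V(3,-2) = 0.000000; V(3,-1) = 0.000000; V(3,+0) = 0.000000; V(3,+1) = 13.786963; V(3,+2) = 36.341239; V(3,+3) = 72.972386
Backward induction: V(k, j) = exp(-r*dt) * [p_u * V(k+1, j+1) + p_m * V(k+1, j) + p_d * V(k+1, j-1)]
  V(2,-2) = exp(-r*dt) * [p_u*0.000000 + p_m*0.000000 + p_d*0.000000] = 0.000000
  V(2,-1) = exp(-r*dt) * [p_u*0.000000 + p_m*0.000000 + p_d*0.000000] = 0.000000
  V(2,+0) = exp(-r*dt) * [p_u*13.786963 + p_m*0.000000 + p_d*0.000000] = 1.933807
  V(2,+1) = exp(-r*dt) * [p_u*36.341239 + p_m*13.786963 + p_d*0.000000] = 14.145028
  V(2,+2) = exp(-r*dt) * [p_u*72.972386 + p_m*36.341239 + p_d*13.786963] = 36.674292
  V(1,-1) = exp(-r*dt) * [p_u*1.933807 + p_m*0.000000 + p_d*0.000000] = 0.271243
  V(1,+0) = exp(-r*dt) * [p_u*14.145028 + p_m*1.933807 + p_d*0.000000] = 3.253090
  V(1,+1) = exp(-r*dt) * [p_u*36.674292 + p_m*14.145028 + p_d*1.933807] = 14.790010
  V(0,+0) = exp(-r*dt) * [p_u*14.790010 + p_m*3.253090 + p_d*0.271243] = 4.260291

Answer: Price = V(0,0) = 4.2603


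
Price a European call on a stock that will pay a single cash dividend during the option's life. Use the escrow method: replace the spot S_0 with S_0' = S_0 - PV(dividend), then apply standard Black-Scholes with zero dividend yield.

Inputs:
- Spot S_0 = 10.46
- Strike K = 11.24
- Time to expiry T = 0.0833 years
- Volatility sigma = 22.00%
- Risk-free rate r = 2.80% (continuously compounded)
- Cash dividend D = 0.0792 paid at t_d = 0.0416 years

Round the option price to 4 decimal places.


PV(D) = D * exp(-r * t_d) = 0.0792 * 0.99883588 = 0.07910780
S_0' = S_0 - PV(D) = 10.4600 - 0.07910780 = 10.38089220
d1 = (ln(S_0'/K) + (r + sigma^2/2)*T) / (sigma*sqrt(T)) = -1.18375901
d2 = d1 - sigma*sqrt(T) = -1.24725484
exp(-rT) = 0.99767032
N(d1) = 0.11825424; N(d2) = 0.10615204
C = S_0' * N(d1) - K * exp(-rT) * N(d2) = 10.38089220 * 0.11825424 - 11.2400 * 0.99767032 * 0.10615204 = 0.0372

Answer: Price = 0.0372


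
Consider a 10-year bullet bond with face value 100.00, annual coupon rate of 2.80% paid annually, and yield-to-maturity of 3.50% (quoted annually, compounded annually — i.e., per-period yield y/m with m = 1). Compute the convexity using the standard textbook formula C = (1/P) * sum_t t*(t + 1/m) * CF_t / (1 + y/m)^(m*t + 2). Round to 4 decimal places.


Coupon per period c = face * coupon_rate / m = 2.800000
Periods per year m = 1; per-period yield y/m = 0.035000
Number of cashflows N = 10
Cashflows (t years, CF_t, discount factor 1/(1+y/m)^(m*t), PV):
  t = 1.0000: CF_t = 2.800000, DF = 0.966184, PV = 2.705314
  t = 2.0000: CF_t = 2.800000, DF = 0.933511, PV = 2.613830
  t = 3.0000: CF_t = 2.800000, DF = 0.901943, PV = 2.525440
  t = 4.0000: CF_t = 2.800000, DF = 0.871442, PV = 2.440038
  t = 5.0000: CF_t = 2.800000, DF = 0.841973, PV = 2.357525
  t = 6.0000: CF_t = 2.800000, DF = 0.813501, PV = 2.277802
  t = 7.0000: CF_t = 2.800000, DF = 0.785991, PV = 2.200775
  t = 8.0000: CF_t = 2.800000, DF = 0.759412, PV = 2.126352
  t = 9.0000: CF_t = 2.800000, DF = 0.733731, PV = 2.054447
  t = 10.0000: CF_t = 102.800000, DF = 0.708919, PV = 72.876854
Price P = sum_t PV_t = 94.178376
Convexity numerator sum_t t*(t + 1/m) * CF_t / (1+y/m)^(m*t + 2):
  t = 1.0000: term = 5.050879
  t = 2.0000: term = 14.640229
  t = 3.0000: term = 28.290298
  t = 4.0000: term = 45.556036
  t = 5.0000: term = 66.023241
  t = 6.0000: term = 89.306799
  t = 7.0000: term = 115.049016
  t = 8.0000: term = 142.918033
  t = 9.0000: term = 172.606320
  t = 10.0000: term = 7483.445537
Convexity = (1/P) * sum = 8162.886389 / 94.178376 = 86.674741

Answer: Convexity = 86.6747


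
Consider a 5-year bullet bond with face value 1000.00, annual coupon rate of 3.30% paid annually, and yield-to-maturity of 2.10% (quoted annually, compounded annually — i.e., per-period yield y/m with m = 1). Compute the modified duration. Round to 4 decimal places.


Coupon per period c = face * coupon_rate / m = 33.000000
Periods per year m = 1; per-period yield y/m = 0.021000
Number of cashflows N = 5
Cashflows (t years, CF_t, discount factor 1/(1+y/m)^(m*t), PV):
  t = 1.0000: CF_t = 33.000000, DF = 0.979432, PV = 32.321254
  t = 2.0000: CF_t = 33.000000, DF = 0.959287, PV = 31.656468
  t = 3.0000: CF_t = 33.000000, DF = 0.939556, PV = 31.005355
  t = 4.0000: CF_t = 33.000000, DF = 0.920231, PV = 30.367635
  t = 5.0000: CF_t = 1033.000000, DF = 0.901304, PV = 931.047013
Price P = sum_t PV_t = 1056.397725
First compute Macaulay numerator sum_t t * PV_t:
  t * PV_t at t = 1.0000: 32.321254
  t * PV_t at t = 2.0000: 63.312936
  t * PV_t at t = 3.0000: 93.016066
  t * PV_t at t = 4.0000: 121.470540
  t * PV_t at t = 5.0000: 4655.235064
Macaulay duration D = 4965.355860 / 1056.397725 = 4.700271
Modified duration = D / (1 + y/m) = 4.700271 / (1 + 0.021000) = 4.603596

Answer: Modified duration = 4.6036


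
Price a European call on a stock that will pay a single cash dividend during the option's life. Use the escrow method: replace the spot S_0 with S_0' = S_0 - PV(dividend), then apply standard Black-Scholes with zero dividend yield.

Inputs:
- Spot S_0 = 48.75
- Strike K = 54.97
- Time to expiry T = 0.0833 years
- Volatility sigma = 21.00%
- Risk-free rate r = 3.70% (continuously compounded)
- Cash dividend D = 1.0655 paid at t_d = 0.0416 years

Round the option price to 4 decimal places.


Answer: Price = 0.0115

Derivation:
PV(D) = D * exp(-r * t_d) = 1.0655 * 0.99846198 = 1.06386124
S_0' = S_0 - PV(D) = 48.7500 - 1.06386124 = 47.68613876
d1 = (ln(S_0'/K) + (r + sigma^2/2)*T) / (sigma*sqrt(T)) = -2.26412704
d2 = d1 - sigma*sqrt(T) = -2.32473669
exp(-rT) = 0.99692264
N(d1) = 0.01178315; N(d2) = 0.01004302
C = S_0' * N(d1) - K * exp(-rT) * N(d2) = 47.68613876 * 0.01178315 - 54.9700 * 0.99692264 * 0.01004302 = 0.0115


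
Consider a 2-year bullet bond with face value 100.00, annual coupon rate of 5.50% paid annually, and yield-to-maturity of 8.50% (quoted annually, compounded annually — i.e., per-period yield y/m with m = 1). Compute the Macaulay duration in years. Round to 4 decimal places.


Answer: Macaulay duration = 1.9465 years

Derivation:
Coupon per period c = face * coupon_rate / m = 5.500000
Periods per year m = 1; per-period yield y/m = 0.085000
Number of cashflows N = 2
Cashflows (t years, CF_t, discount factor 1/(1+y/m)^(m*t), PV):
  t = 1.0000: CF_t = 5.500000, DF = 0.921659, PV = 5.069124
  t = 2.0000: CF_t = 105.500000, DF = 0.849455, PV = 89.617533
Price P = sum_t PV_t = 94.686657
Macaulay numerator sum_t t * PV_t:
  t * PV_t at t = 1.0000: 5.069124
  t * PV_t at t = 2.0000: 179.235066
Macaulay duration D = (sum_t t * PV_t) / P = 184.304190 / 94.686657 = 1.946464


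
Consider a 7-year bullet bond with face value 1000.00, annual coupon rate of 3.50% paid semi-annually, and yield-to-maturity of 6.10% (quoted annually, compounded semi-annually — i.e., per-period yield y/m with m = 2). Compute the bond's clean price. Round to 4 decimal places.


Coupon per period c = face * coupon_rate / m = 17.500000
Periods per year m = 2; per-period yield y/m = 0.030500
Number of cashflows N = 14
Cashflows (t years, CF_t, discount factor 1/(1+y/m)^(m*t), PV):
  t = 0.5000: CF_t = 17.500000, DF = 0.970403, PV = 16.982048
  t = 1.0000: CF_t = 17.500000, DF = 0.941681, PV = 16.479425
  t = 1.5000: CF_t = 17.500000, DF = 0.913810, PV = 15.991679
  t = 2.0000: CF_t = 17.500000, DF = 0.886764, PV = 15.518369
  t = 2.5000: CF_t = 17.500000, DF = 0.860518, PV = 15.059067
  t = 3.0000: CF_t = 17.500000, DF = 0.835049, PV = 14.613360
  t = 3.5000: CF_t = 17.500000, DF = 0.810334, PV = 14.180844
  t = 4.0000: CF_t = 17.500000, DF = 0.786350, PV = 13.761129
  t = 4.5000: CF_t = 17.500000, DF = 0.763076, PV = 13.353837
  t = 5.0000: CF_t = 17.500000, DF = 0.740491, PV = 12.958600
  t = 5.5000: CF_t = 17.500000, DF = 0.718575, PV = 12.575061
  t = 6.0000: CF_t = 17.500000, DF = 0.697307, PV = 12.202873
  t = 6.5000: CF_t = 17.500000, DF = 0.676669, PV = 11.841701
  t = 7.0000: CF_t = 1017.500000, DF = 0.656641, PV = 668.132307
Price P = sum_t PV_t = 853.650300

Answer: Price = 853.6503


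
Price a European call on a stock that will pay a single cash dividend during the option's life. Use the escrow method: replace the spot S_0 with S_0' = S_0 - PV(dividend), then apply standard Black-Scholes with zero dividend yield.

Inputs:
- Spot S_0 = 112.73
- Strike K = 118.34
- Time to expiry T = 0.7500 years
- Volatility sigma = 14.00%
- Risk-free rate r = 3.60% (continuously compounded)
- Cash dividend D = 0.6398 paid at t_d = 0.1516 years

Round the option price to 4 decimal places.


Answer: Price = 4.0841

Derivation:
PV(D) = D * exp(-r * t_d) = 0.6398 * 0.99455727 = 0.63631774
S_0' = S_0 - PV(D) = 112.7300 - 0.63631774 = 112.09368226
d1 = (ln(S_0'/K) + (r + sigma^2/2)*T) / (sigma*sqrt(T)) = -0.16394163
d2 = d1 - sigma*sqrt(T) = -0.28518519
exp(-rT) = 0.97336124
N(d1) = 0.43488855; N(d2) = 0.38775113
C = S_0' * N(d1) - K * exp(-rT) * N(d2) = 112.09368226 * 0.43488855 - 118.3400 * 0.97336124 * 0.38775113 = 4.0841


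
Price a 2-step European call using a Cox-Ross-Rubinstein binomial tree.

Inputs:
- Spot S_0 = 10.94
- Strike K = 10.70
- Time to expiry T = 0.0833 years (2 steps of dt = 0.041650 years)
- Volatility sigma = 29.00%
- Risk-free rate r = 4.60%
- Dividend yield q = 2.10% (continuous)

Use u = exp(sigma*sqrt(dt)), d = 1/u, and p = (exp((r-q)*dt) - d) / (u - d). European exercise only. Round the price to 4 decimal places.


Answer: Price = V(0,0) = 0.5121

Derivation:
dt = T/N = 0.041650
u = exp(sigma*sqrt(dt)) = 1.060971; d = 1/u = 0.942533
p = (exp((r-q)*dt) - d) / (u - d) = 0.494004
Discount per step: exp(-r*dt) = 0.998086
Stock lattice S(k, i) with i counting down-moves:
  k=0: S(0,0) = 10.9400
  k=1: S(1,0) = 11.6070; S(1,1) = 10.3113
  k=2: S(2,0) = 12.3147; S(2,1) = 10.9400; S(2,2) = 9.7188
Terminal payoffs V(N, i) = max(S_T - K, 0):
  V(2,0) = 1.614706; V(2,1) = 0.240000; V(2,2) = 0.000000
Backward induction: V(k, i) = exp(-r*dt) * [p * V(k+1, i) + (1-p) * V(k+1, i+1)].
  V(1,0) = exp(-r*dt) * [p*1.614706 + (1-p)*0.240000] = 0.917351
  V(1,1) = exp(-r*dt) * [p*0.240000 + (1-p)*0.000000] = 0.118334
  V(0,0) = exp(-r*dt) * [p*0.917351 + (1-p)*0.118334] = 0.512070


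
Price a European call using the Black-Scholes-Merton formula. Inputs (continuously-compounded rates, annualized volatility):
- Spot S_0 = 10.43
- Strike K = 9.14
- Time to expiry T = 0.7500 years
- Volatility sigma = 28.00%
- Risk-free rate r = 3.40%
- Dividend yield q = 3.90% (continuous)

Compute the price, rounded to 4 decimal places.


d1 = (ln(S/K) + (r - q + 0.5*sigma^2) * T) / (sigma * sqrt(T)) = 0.65024438
d2 = d1 - sigma * sqrt(T) = 0.40775727
exp(-rT) = 0.97482238; exp(-qT) = 0.97117364
C = S_0 * exp(-qT) * N(d1) - K * exp(-rT) * N(d2)
N(d1) = 0.74223281; N(d2) = 0.65827406
C = 10.4300 * 0.97117364 * 0.74223281 - 9.1400 * 0.97482238 * 0.65827406 = 1.6532

Answer: Price = 1.6532


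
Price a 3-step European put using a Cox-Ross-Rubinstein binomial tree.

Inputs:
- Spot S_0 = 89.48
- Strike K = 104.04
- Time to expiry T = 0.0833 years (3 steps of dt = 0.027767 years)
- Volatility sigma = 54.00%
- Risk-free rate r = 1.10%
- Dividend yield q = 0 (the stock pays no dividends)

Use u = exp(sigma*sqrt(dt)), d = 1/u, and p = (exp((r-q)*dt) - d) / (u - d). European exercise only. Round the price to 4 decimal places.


dt = T/N = 0.027767
u = exp(sigma*sqrt(dt)) = 1.094155; d = 1/u = 0.913948
p = (exp((r-q)*dt) - d) / (u - d) = 0.479215
Discount per step: exp(-r*dt) = 0.999695
Stock lattice S(k, i) with i counting down-moves:
  k=0: S(0,0) = 89.4800
  k=1: S(1,0) = 97.9050; S(1,1) = 81.7800
  k=2: S(2,0) = 107.1232; S(2,1) = 89.4800; S(2,2) = 74.7427
  k=3: S(3,0) = 117.2093; S(3,1) = 97.9050; S(3,2) = 81.7800; S(3,3) = 68.3109
Terminal payoffs V(N, i) = max(K - S_T, 0):
  V(3,0) = 0.000000; V(3,1) = 6.135048; V(3,2) = 22.259965; V(3,3) = 35.729114
Backward induction: V(k, i) = exp(-r*dt) * [p * V(k+1, i) + (1-p) * V(k+1, i+1)].
  V(2,0) = exp(-r*dt) * [p*0.000000 + (1-p)*6.135048] = 3.194066
  V(2,1) = exp(-r*dt) * [p*6.135048 + (1-p)*22.259965] = 14.528228
  V(2,2) = exp(-r*dt) * [p*22.259965 + (1-p)*35.729114] = 29.265558
  V(1,0) = exp(-r*dt) * [p*3.194066 + (1-p)*14.528228] = 9.093951
  V(1,1) = exp(-r*dt) * [p*14.528228 + (1-p)*29.265558] = 22.196430
  V(0,0) = exp(-r*dt) * [p*9.093951 + (1-p)*22.196430] = 15.912667

Answer: Price = V(0,0) = 15.9127


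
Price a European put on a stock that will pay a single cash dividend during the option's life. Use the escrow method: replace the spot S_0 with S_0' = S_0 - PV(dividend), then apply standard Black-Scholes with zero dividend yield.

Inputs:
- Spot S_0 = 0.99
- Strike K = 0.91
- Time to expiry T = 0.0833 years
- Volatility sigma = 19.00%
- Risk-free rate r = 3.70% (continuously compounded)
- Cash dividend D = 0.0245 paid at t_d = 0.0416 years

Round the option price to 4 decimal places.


PV(D) = D * exp(-r * t_d) = 0.0245 * 0.99846198 = 0.02446232
S_0' = S_0 - PV(D) = 0.9900 - 0.02446232 = 0.96553768
d1 = (ln(S_0'/K) + (r + sigma^2/2)*T) / (sigma*sqrt(T)) = 1.16391925
d2 = d1 - sigma*sqrt(T) = 1.10908194
exp(-rT) = 0.99692264
N(-d1) = 0.12222837; N(-d2) = 0.13369742
P = K * exp(-rT) * N(-d2) - S_0' * N(-d1) = 0.9100 * 0.99692264 * 0.13369742 - 0.96553768 * 0.12222837 = 0.0033

Answer: Price = 0.0033


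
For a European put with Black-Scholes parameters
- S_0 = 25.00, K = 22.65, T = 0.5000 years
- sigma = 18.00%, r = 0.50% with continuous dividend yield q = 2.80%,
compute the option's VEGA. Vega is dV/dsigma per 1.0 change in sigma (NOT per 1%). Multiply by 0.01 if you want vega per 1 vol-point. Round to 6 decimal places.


d1 = 0.7488730091; d2 = 0.6215937885
phi(d1) = 0.3013918827; exp(-qT) = 0.9860975443; exp(-rT) = 0.9975031224
Vega = S * exp(-qT) * phi(d1) * sqrt(T) = 25.0000 * 0.9860975443 * 0.3013918827 * 0.7071067812 = 5.253835

Answer: Vega = 5.253835


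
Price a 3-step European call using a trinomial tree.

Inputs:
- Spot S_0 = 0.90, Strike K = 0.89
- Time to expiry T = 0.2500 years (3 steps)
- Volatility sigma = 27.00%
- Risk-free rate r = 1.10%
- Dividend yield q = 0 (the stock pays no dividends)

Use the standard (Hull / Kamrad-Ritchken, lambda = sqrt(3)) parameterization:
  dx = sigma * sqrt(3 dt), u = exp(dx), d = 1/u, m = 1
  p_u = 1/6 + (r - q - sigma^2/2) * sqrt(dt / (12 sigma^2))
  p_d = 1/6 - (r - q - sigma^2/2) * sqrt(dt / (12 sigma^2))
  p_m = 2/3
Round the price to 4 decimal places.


dt = T/N = 0.083333; dx = sigma*sqrt(3*dt) = 0.135000
u = exp(dx) = 1.144537; d = 1/u = 0.873716
p_u = 0.158812, p_m = 0.666667, p_d = 0.174522
Discount per step: exp(-r*dt) = 0.999084
Stock lattice S(k, j) with j the centered position index:
  k=0: S(0,+0) = 0.9000
  k=1: S(1,-1) = 0.7863; S(1,+0) = 0.9000; S(1,+1) = 1.0301
  k=2: S(2,-2) = 0.6870; S(2,-1) = 0.7863; S(2,+0) = 0.9000; S(2,+1) = 1.0301; S(2,+2) = 1.1790
  k=3: S(3,-3) = 0.6003; S(3,-2) = 0.6870; S(3,-1) = 0.7863; S(3,+0) = 0.9000; S(3,+1) = 1.0301; S(3,+2) = 1.1790; S(3,+3) = 1.3494
Terminal payoffs V(N, j) = max(S_T - K, 0):
  V(3,-3) = 0.000000; V(3,-2) = 0.000000; V(3,-1) = 0.000000; V(3,+0) = 0.010000; V(3,+1) = 0.140083; V(3,+2) = 0.288968; V(3,+3) = 0.459372
Backward induction: V(k, j) = exp(-r*dt) * [p_u * V(k+1, j+1) + p_m * V(k+1, j) + p_d * V(k+1, j-1)]
  V(2,-2) = exp(-r*dt) * [p_u*0.000000 + p_m*0.000000 + p_d*0.000000] = 0.000000
  V(2,-1) = exp(-r*dt) * [p_u*0.010000 + p_m*0.000000 + p_d*0.000000] = 0.001587
  V(2,+0) = exp(-r*dt) * [p_u*0.140083 + p_m*0.010000 + p_d*0.000000] = 0.028887
  V(2,+1) = exp(-r*dt) * [p_u*0.288968 + p_m*0.140083 + p_d*0.010000] = 0.140896
  V(2,+2) = exp(-r*dt) * [p_u*0.459372 + p_m*0.288968 + p_d*0.140083] = 0.289781
  V(1,-1) = exp(-r*dt) * [p_u*0.028887 + p_m*0.001587 + p_d*0.000000] = 0.005640
  V(1,+0) = exp(-r*dt) * [p_u*0.140896 + p_m*0.028887 + p_d*0.001587] = 0.041872
  V(1,+1) = exp(-r*dt) * [p_u*0.289781 + p_m*0.140896 + p_d*0.028887] = 0.144860
  V(0,+0) = exp(-r*dt) * [p_u*0.144860 + p_m*0.041872 + p_d*0.005640] = 0.051857

Answer: Price = V(0,0) = 0.0519


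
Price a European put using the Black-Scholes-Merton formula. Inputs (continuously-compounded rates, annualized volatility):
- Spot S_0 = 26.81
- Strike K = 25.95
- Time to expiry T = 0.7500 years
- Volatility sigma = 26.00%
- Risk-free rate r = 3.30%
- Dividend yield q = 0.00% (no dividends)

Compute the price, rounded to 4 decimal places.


d1 = (ln(S/K) + (r - q + 0.5*sigma^2) * T) / (sigma * sqrt(T)) = 0.36729844
d2 = d1 - sigma * sqrt(T) = 0.14213183
exp(-rT) = 0.97555377; exp(-qT) = 1.00000000
P = K * exp(-rT) * N(-d2) - S_0 * exp(-qT) * N(-d1)
N(-d1) = 0.35669821; N(-d2) = 0.44348794
P = 25.9500 * 0.97555377 * 0.44348794 - 26.8100 * 1.00000000 * 0.35669821 = 1.6641

Answer: Price = 1.6641


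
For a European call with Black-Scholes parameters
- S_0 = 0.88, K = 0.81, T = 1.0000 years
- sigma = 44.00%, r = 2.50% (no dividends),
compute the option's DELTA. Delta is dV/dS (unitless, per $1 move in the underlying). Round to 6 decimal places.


Answer: Delta = 0.679106

Derivation:
d1 = 0.4651992268; d2 = 0.0251992268
phi(d1) = 0.3580281396; exp(-qT) = 1.0000000000; exp(-rT) = 0.9753099120
N(d1) = 0.6791056038
Delta = exp(-qT) * N(d1) = 1.0000000000 * 0.6791056038 = 0.679106


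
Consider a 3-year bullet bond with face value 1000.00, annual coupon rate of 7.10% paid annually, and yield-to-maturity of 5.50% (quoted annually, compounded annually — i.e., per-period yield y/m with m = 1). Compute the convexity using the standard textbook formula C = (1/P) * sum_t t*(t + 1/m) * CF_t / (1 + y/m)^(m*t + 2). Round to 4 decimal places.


Answer: Convexity = 9.8722

Derivation:
Coupon per period c = face * coupon_rate / m = 71.000000
Periods per year m = 1; per-period yield y/m = 0.055000
Number of cashflows N = 3
Cashflows (t years, CF_t, discount factor 1/(1+y/m)^(m*t), PV):
  t = 1.0000: CF_t = 71.000000, DF = 0.947867, PV = 67.298578
  t = 2.0000: CF_t = 71.000000, DF = 0.898452, PV = 63.790122
  t = 3.0000: CF_t = 1071.000000, DF = 0.851614, PV = 912.078234
Price P = sum_t PV_t = 1043.166934
Convexity numerator sum_t t*(t + 1/m) * CF_t / (1+y/m)^(m*t + 2):
  t = 1.0000: term = 120.929140
  t = 2.0000: term = 343.874333
  t = 3.0000: term = 9833.506716
Convexity = (1/P) * sum = 10298.310189 / 1043.166934 = 9.872159


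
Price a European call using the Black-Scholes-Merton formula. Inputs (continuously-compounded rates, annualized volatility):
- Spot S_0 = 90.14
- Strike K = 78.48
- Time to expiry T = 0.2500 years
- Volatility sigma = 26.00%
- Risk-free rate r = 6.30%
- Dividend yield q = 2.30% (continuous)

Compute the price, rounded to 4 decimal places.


d1 = (ln(S/K) + (r - q + 0.5*sigma^2) * T) / (sigma * sqrt(T)) = 1.20746309
d2 = d1 - sigma * sqrt(T) = 1.07746309
exp(-rT) = 0.98437338; exp(-qT) = 0.99426650
C = S_0 * exp(-qT) * N(d1) - K * exp(-rT) * N(d2)
N(d1) = 0.88637307; N(d2) = 0.85936328
C = 90.1400 * 0.99426650 * 0.88637307 - 78.4800 * 0.98437338 * 0.85936328 = 13.0506

Answer: Price = 13.0506


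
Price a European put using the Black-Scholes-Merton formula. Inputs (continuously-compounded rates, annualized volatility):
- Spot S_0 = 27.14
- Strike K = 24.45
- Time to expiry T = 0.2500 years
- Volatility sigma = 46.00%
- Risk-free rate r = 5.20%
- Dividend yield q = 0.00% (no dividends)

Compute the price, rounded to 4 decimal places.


Answer: Price = 1.1418

Derivation:
d1 = (ln(S/K) + (r - q + 0.5*sigma^2) * T) / (sigma * sqrt(T)) = 0.62534104
d2 = d1 - sigma * sqrt(T) = 0.39534104
exp(-rT) = 0.98708414; exp(-qT) = 1.00000000
P = K * exp(-rT) * N(-d2) - S_0 * exp(-qT) * N(-d1)
N(-d1) = 0.26587363; N(-d2) = 0.34629561
P = 24.4500 * 0.98708414 * 0.34629561 - 27.1400 * 1.00000000 * 0.26587363 = 1.1418


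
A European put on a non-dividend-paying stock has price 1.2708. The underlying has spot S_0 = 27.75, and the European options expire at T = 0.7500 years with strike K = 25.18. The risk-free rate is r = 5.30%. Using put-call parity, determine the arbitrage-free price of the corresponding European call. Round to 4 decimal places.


Answer: Call price = 4.8221

Derivation:
Put-call parity: C - P = S_0 * exp(-qT) - K * exp(-rT).
S_0 * exp(-qT) = 27.7500 * 1.00000000 = 27.75000000
K * exp(-rT) = 25.1800 * 0.96102967 = 24.19872700
C = P + S*exp(-qT) - K*exp(-rT)
C = 1.2708 + 27.75000000 - 24.19872700 = 4.8221


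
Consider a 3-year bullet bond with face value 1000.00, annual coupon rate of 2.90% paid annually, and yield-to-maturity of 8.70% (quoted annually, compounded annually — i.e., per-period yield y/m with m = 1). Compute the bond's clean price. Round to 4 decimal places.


Answer: Price = 852.3964

Derivation:
Coupon per period c = face * coupon_rate / m = 29.000000
Periods per year m = 1; per-period yield y/m = 0.087000
Number of cashflows N = 3
Cashflows (t years, CF_t, discount factor 1/(1+y/m)^(m*t), PV):
  t = 1.0000: CF_t = 29.000000, DF = 0.919963, PV = 26.678933
  t = 2.0000: CF_t = 29.000000, DF = 0.846332, PV = 24.543636
  t = 3.0000: CF_t = 1029.000000, DF = 0.778595, PV = 801.173807
Price P = sum_t PV_t = 852.396377


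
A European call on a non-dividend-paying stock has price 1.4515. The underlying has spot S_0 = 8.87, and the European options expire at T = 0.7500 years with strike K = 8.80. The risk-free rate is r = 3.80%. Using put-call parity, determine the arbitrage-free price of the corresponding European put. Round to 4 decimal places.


Answer: Put price = 1.1342

Derivation:
Put-call parity: C - P = S_0 * exp(-qT) - K * exp(-rT).
S_0 * exp(-qT) = 8.8700 * 1.00000000 = 8.87000000
K * exp(-rT) = 8.8000 * 0.97190229 = 8.55274019
P = C - S*exp(-qT) + K*exp(-rT)
P = 1.4515 - 8.87000000 + 8.55274019 = 1.1342


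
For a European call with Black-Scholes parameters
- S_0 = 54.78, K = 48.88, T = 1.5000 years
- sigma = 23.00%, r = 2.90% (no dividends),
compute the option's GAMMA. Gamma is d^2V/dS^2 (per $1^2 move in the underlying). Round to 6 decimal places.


d1 = 0.6998151334; d2 = 0.4181238130
phi(d1) = 0.3122943384; exp(-qT) = 1.0000000000; exp(-rT) = 0.9574325541
Gamma = exp(-qT) * phi(d1) / (S * sigma * sqrt(T)) = 1.0000000000 * 0.3122943384 / (54.7800 * 0.2300 * 1.2247448714) = 0.020238

Answer: Gamma = 0.020238


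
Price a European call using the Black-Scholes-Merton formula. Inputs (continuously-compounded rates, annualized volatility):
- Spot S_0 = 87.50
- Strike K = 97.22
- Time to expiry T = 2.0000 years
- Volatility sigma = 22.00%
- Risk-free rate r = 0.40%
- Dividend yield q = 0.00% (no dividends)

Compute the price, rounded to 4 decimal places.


Answer: Price = 7.4442

Derivation:
d1 = (ln(S/K) + (r - q + 0.5*sigma^2) * T) / (sigma * sqrt(T)) = -0.15729159
d2 = d1 - sigma * sqrt(T) = -0.46841857
exp(-rT) = 0.99203191; exp(-qT) = 1.00000000
C = S_0 * exp(-qT) * N(d1) - K * exp(-rT) * N(d2)
N(d1) = 0.43750752; N(d2) = 0.31974264
C = 87.5000 * 1.00000000 * 0.43750752 - 97.2200 * 0.99203191 * 0.31974264 = 7.4442


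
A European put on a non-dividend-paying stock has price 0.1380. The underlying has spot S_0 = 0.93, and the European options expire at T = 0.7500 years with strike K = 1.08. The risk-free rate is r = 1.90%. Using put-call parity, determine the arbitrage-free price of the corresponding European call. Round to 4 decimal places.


Answer: Call price = 0.0033

Derivation:
Put-call parity: C - P = S_0 * exp(-qT) - K * exp(-rT).
S_0 * exp(-qT) = 0.9300 * 1.00000000 = 0.93000000
K * exp(-rT) = 1.0800 * 0.98585105 = 1.06471913
C = P + S*exp(-qT) - K*exp(-rT)
C = 0.1380 + 0.93000000 - 1.06471913 = 0.0033


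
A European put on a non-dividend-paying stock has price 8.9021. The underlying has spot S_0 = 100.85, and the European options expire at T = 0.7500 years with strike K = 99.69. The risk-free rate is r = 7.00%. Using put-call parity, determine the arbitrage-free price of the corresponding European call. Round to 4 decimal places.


Answer: Call price = 15.1608

Derivation:
Put-call parity: C - P = S_0 * exp(-qT) - K * exp(-rT).
S_0 * exp(-qT) = 100.8500 * 1.00000000 = 100.85000000
K * exp(-rT) = 99.6900 * 0.94885432 = 94.59128727
C = P + S*exp(-qT) - K*exp(-rT)
C = 8.9021 + 100.85000000 - 94.59128727 = 15.1608


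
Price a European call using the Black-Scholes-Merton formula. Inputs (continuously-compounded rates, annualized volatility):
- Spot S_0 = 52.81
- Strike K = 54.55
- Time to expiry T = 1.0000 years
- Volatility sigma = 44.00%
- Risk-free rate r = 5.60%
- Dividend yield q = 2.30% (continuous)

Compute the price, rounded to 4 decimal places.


d1 = (ln(S/K) + (r - q + 0.5*sigma^2) * T) / (sigma * sqrt(T)) = 0.22132467
d2 = d1 - sigma * sqrt(T) = -0.21867533
exp(-rT) = 0.94553914; exp(-qT) = 0.97726248
C = S_0 * exp(-qT) * N(d1) - K * exp(-rT) * N(d2)
N(d1) = 0.58758018; N(d2) = 0.41345148
C = 52.8100 * 0.97726248 * 0.58758018 - 54.5500 * 0.94553914 * 0.41345148 = 8.9991

Answer: Price = 8.9991


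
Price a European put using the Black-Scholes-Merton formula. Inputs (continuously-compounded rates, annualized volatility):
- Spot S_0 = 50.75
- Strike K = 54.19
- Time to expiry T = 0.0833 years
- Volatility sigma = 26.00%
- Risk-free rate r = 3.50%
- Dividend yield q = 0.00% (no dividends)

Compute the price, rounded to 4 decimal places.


Answer: Price = 3.7259

Derivation:
d1 = (ln(S/K) + (r - q + 0.5*sigma^2) * T) / (sigma * sqrt(T)) = -0.79761880
d2 = d1 - sigma * sqrt(T) = -0.87265933
exp(-rT) = 0.99708875; exp(-qT) = 1.00000000
P = K * exp(-rT) * N(-d2) - S_0 * exp(-qT) * N(-d1)
N(-d1) = 0.78745413; N(-d2) = 0.80857560
P = 54.1900 * 0.99708875 * 0.80857560 - 50.7500 * 1.00000000 * 0.78745413 = 3.7259


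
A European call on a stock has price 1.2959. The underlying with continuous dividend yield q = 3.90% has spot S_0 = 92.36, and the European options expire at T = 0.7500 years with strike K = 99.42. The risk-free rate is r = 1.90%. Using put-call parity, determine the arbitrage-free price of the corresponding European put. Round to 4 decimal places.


Answer: Put price = 9.6116

Derivation:
Put-call parity: C - P = S_0 * exp(-qT) - K * exp(-rT).
S_0 * exp(-qT) = 92.3600 * 0.97117364 = 89.69759746
K * exp(-rT) = 99.4200 * 0.98585105 = 98.01331146
P = C - S*exp(-qT) + K*exp(-rT)
P = 1.2959 - 89.69759746 + 98.01331146 = 9.6116


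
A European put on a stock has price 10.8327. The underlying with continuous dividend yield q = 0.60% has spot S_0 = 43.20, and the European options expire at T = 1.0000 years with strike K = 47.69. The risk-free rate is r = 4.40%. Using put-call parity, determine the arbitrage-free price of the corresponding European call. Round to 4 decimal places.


Answer: Call price = 8.1371

Derivation:
Put-call parity: C - P = S_0 * exp(-qT) - K * exp(-rT).
S_0 * exp(-qT) = 43.2000 * 0.99401796 = 42.94157605
K * exp(-rT) = 47.6900 * 0.95695396 = 45.63713423
C = P + S*exp(-qT) - K*exp(-rT)
C = 10.8327 + 42.94157605 - 45.63713423 = 8.1371


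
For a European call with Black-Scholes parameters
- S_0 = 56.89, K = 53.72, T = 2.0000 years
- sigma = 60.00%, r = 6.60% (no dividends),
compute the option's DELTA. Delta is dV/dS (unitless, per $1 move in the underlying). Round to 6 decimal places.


d1 = 0.6473965716; d2 = -0.2011315658
phi(d1) = 0.3235182690; exp(-qT) = 1.0000000000; exp(-rT) = 0.8763409951
N(d1) = 0.7413123429
Delta = exp(-qT) * N(d1) = 1.0000000000 * 0.7413123429 = 0.741312

Answer: Delta = 0.741312


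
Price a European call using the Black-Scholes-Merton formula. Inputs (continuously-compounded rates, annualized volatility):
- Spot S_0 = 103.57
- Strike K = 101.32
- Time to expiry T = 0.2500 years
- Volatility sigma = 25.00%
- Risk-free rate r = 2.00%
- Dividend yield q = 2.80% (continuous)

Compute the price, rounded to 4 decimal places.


Answer: Price = 6.1557

Derivation:
d1 = (ln(S/K) + (r - q + 0.5*sigma^2) * T) / (sigma * sqrt(T)) = 0.22221110
d2 = d1 - sigma * sqrt(T) = 0.09721110
exp(-rT) = 0.99501248; exp(-qT) = 0.99302444
C = S_0 * exp(-qT) * N(d1) - K * exp(-rT) * N(d2)
N(d1) = 0.58792522; N(d2) = 0.53872062
C = 103.5700 * 0.99302444 * 0.58792522 - 101.3200 * 0.99501248 * 0.53872062 = 6.1557


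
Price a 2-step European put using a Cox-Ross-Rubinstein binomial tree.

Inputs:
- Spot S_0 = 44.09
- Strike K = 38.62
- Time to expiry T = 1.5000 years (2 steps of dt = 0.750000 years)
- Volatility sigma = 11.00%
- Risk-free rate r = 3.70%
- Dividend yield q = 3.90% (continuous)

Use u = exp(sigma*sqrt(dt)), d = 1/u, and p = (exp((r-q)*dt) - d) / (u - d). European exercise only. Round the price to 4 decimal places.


dt = T/N = 0.750000
u = exp(sigma*sqrt(dt)) = 1.099948; d = 1/u = 0.909134
p = (exp((r-q)*dt) - d) / (u - d) = 0.468347
Discount per step: exp(-r*dt) = 0.972631
Stock lattice S(k, i) with i counting down-moves:
  k=0: S(0,0) = 44.0900
  k=1: S(1,0) = 48.4967; S(1,1) = 40.0837
  k=2: S(2,0) = 53.3438; S(2,1) = 44.0900; S(2,2) = 36.4415
Terminal payoffs V(N, i) = max(K - S_T, 0):
  V(2,0) = 0.000000; V(2,1) = 0.000000; V(2,2) = 2.178530
Backward induction: V(k, i) = exp(-r*dt) * [p * V(k+1, i) + (1-p) * V(k+1, i+1)].
  V(1,0) = exp(-r*dt) * [p*0.000000 + (1-p)*0.000000] = 0.000000
  V(1,1) = exp(-r*dt) * [p*0.000000 + (1-p)*2.178530] = 1.126523
  V(0,0) = exp(-r*dt) * [p*0.000000 + (1-p)*1.126523] = 0.582528

Answer: Price = V(0,0) = 0.5825


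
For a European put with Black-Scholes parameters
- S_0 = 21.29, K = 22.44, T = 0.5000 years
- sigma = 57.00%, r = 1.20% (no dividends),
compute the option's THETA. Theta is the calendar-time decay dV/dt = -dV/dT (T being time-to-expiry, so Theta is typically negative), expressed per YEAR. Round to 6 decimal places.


Answer: Theta = -3.243558

Derivation:
d1 = 0.0858884107; d2 = -0.3171624546
phi(d1) = 0.3974735282; exp(-qT) = 1.0000000000; exp(-rT) = 0.9940179641
Theta = -S*exp(-qT)*phi(d1)*sigma/(2*sqrt(T)) + r*K*exp(-rT)*N(-d2) - q*S*exp(-qT)*N(-d1)
N(-d1) = 0.4657775622; N(-d2) = 0.6244398314; sqrt(T) = 0.7071067812
Term 1 = -21.2900 * 1.0000000000 * 0.3974735282 * 0.5700 / (2 * 0.7071067812) = -3.4107016331
Term 2 = 0.0120 * 22.4400 * 0.9940179641 * 0.6244398314 = 0.1671432835
Term 3 = 0 (no dividend yield, q = 0)
Theta = -3.4107016331 + (0.1671432835) + (0.0000000000) = -3.243558


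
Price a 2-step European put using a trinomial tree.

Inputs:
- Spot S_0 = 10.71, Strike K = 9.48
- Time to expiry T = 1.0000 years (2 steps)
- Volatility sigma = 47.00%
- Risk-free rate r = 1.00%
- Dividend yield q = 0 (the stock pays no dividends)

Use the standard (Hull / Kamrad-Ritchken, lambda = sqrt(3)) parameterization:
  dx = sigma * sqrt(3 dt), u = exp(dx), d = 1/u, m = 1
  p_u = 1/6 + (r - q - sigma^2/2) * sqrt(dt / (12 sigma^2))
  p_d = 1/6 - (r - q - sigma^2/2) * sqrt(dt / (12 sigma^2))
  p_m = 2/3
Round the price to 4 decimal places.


Answer: Price = V(0,0) = 1.2265

Derivation:
dt = T/N = 0.500000; dx = sigma*sqrt(3*dt) = 0.575630
u = exp(dx) = 1.778251; d = 1/u = 0.562350
p_u = 0.123041, p_m = 0.666667, p_d = 0.210293
Discount per step: exp(-r*dt) = 0.995012
Stock lattice S(k, j) with j the centered position index:
  k=0: S(0,+0) = 10.7100
  k=1: S(1,-1) = 6.0228; S(1,+0) = 10.7100; S(1,+1) = 19.0451
  k=2: S(2,-2) = 3.3869; S(2,-1) = 6.0228; S(2,+0) = 10.7100; S(2,+1) = 19.0451; S(2,+2) = 33.8669
Terminal payoffs V(N, j) = max(K - S_T, 0):
  V(2,-2) = 6.093091; V(2,-1) = 3.457227; V(2,+0) = 0.000000; V(2,+1) = 0.000000; V(2,+2) = 0.000000
Backward induction: V(k, j) = exp(-r*dt) * [p_u * V(k+1, j+1) + p_m * V(k+1, j) + p_d * V(k+1, j-1)]
  V(1,-1) = exp(-r*dt) * [p_u*0.000000 + p_m*3.457227 + p_d*6.093091] = 3.568265
  V(1,+0) = exp(-r*dt) * [p_u*0.000000 + p_m*0.000000 + p_d*3.457227] = 0.723404
  V(1,+1) = exp(-r*dt) * [p_u*0.000000 + p_m*0.000000 + p_d*0.000000] = 0.000000
  V(0,+0) = exp(-r*dt) * [p_u*0.000000 + p_m*0.723404 + p_d*3.568265] = 1.226502


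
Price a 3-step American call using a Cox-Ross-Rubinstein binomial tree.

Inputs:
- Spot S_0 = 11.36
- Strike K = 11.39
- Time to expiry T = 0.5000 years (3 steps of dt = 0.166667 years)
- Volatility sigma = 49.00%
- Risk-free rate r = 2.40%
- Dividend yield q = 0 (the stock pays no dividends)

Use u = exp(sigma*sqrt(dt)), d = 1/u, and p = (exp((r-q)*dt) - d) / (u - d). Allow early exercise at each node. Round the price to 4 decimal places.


Answer: Price = V(0,0) = 1.7383

Derivation:
dt = T/N = 0.166667
u = exp(sigma*sqrt(dt)) = 1.221454; d = 1/u = 0.818697
p = (exp((r-q)*dt) - d) / (u - d) = 0.460107
Discount per step: exp(-r*dt) = 0.996008
Stock lattice S(k, i) with i counting down-moves:
  k=0: S(0,0) = 11.3600
  k=1: S(1,0) = 13.8757; S(1,1) = 9.3004
  k=2: S(2,0) = 16.9485; S(2,1) = 11.3600; S(2,2) = 7.6142
  k=3: S(3,0) = 20.7019; S(3,1) = 13.8757; S(3,2) = 9.3004; S(3,3) = 6.2337
Terminal payoffs V(N, i) = max(S_T - K, 0):
  V(3,0) = 9.311857; V(3,1) = 2.485713; V(3,2) = 0.000000; V(3,3) = 0.000000
Backward induction: V(k, i) = exp(-r*dt) * [p * V(k+1, i) + (1-p) * V(k+1, i+1)]; then take max(V_cont, immediate exercise) for American.
  V(2,0) = exp(-r*dt) * [p*9.311857 + (1-p)*2.485713] = 5.604010; exercise = 5.558541; V(2,0) = max -> 5.604010
  V(2,1) = exp(-r*dt) * [p*2.485713 + (1-p)*0.000000] = 1.139129; exercise = 0.000000; V(2,1) = max -> 1.139129
  V(2,2) = exp(-r*dt) * [p*0.000000 + (1-p)*0.000000] = 0.000000; exercise = 0.000000; V(2,2) = max -> 0.000000
  V(1,0) = exp(-r*dt) * [p*5.604010 + (1-p)*1.139129] = 3.180704; exercise = 2.485713; V(1,0) = max -> 3.180704
  V(1,1) = exp(-r*dt) * [p*1.139129 + (1-p)*0.000000] = 0.522029; exercise = 0.000000; V(1,1) = max -> 0.522029
  V(0,0) = exp(-r*dt) * [p*3.180704 + (1-p)*0.522029] = 1.738337; exercise = 0.000000; V(0,0) = max -> 1.738337
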